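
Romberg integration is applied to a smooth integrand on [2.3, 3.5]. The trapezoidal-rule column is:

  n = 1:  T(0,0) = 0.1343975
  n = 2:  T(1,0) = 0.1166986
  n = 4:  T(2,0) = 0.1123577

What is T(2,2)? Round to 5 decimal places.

0.11092

T(1,1) = 0.1166986 + (0.1166986 − 0.1343975)/3 = 0.1107990
T(2,1) = 0.1123577 + (0.1123577 − 0.1166986)/3 = 0.1109107
T(2,2) = 0.1109107 + (0.1109107 − 0.1107990)/15 = 0.1109181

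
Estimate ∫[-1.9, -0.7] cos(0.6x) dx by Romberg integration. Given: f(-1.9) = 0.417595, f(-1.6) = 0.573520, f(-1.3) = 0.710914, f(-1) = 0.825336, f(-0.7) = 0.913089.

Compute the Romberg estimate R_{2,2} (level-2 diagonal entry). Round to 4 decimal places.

R_{0,0} (trapezoid, 1 panel, h=1.2000): 0.798410
R_{1,0} (trapezoid, 2 panels, h=0.6000): 0.825754
R_{2,0} (trapezoid, 4 panels, h=0.3000): 0.832534
R_{1,1} = 0.825754 + (0.825754 − 0.798410)/3 = 0.834869
R_{2,1} = 0.832534 + (0.832534 − 0.825754)/3 = 0.834794
R_{2,2} = 0.834794 + (0.834794 − 0.834869)/15 = 0.834789

0.8348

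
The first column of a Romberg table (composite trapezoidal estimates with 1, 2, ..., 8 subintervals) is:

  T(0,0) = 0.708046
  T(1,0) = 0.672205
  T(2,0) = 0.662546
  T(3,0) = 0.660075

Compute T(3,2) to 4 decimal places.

0.6592

Richardson extrapolation on the trapezoidal column (denominator 4−1=3):
T(2,1) = (4·0.662546 − 0.672205) / 3 = 0.659326
T(3,1) = 0.660075 + (0.660075 − 0.662546)/3 = 0.659251
T(3,2) = 0.659251 + (0.659251 − 0.659326)/15 = 0.659246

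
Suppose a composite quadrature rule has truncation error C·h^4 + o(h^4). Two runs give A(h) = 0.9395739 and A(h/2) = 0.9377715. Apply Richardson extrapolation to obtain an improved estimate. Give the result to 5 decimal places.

The leading error scales as h^4; refining by a factor of 2 reduces it by 2^4 = 16.
Extrapolated value = (16·A(h/2) − A(h)) / (16 − 1)
= (16·0.9377715 − 0.9395739) / 15
= 14.0647701 / 15 = 0.9376513

0.93765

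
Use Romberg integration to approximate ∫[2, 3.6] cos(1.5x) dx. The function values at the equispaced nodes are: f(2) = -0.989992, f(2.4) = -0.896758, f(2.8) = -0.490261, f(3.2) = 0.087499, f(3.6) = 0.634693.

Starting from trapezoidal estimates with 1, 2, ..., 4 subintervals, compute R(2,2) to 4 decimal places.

R(0,0) (trapezoid, 1 panel, h=1.6000): -0.284239
R(1,0) (trapezoid, 2 panels, h=0.8000): -0.534328
R(2,0) (trapezoid, 4 panels, h=0.4000): -0.590868
R(1,1) = -0.534328 + (-0.534328 − (-0.284239))/3 = -0.617691
R(2,1) = -0.590868 + (-0.590868 − (-0.534328))/3 = -0.609715
R(2,2) = -0.609715 + (-0.609715 − (-0.617691))/15 = -0.609183

-0.6092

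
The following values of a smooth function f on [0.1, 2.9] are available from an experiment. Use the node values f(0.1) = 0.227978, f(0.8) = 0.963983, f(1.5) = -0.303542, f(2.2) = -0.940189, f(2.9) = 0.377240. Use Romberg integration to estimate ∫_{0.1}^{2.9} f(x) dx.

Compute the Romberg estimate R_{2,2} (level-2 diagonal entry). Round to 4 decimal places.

R_{0,0} (trapezoid, 1 panel, h=2.8000): 0.847305
R_{1,0} (trapezoid, 2 panels, h=1.4000): -0.001306
R_{2,0} (trapezoid, 4 panels, h=0.7000): 0.016003
R_{1,1} = -0.001306 + (-0.001306 − 0.847305)/3 = -0.284176
R_{2,1} = 0.016003 + (0.016003 − (-0.001306))/3 = 0.021773
R_{2,2} = 0.021773 + (0.021773 − (-0.284176))/15 = 0.042170

0.0422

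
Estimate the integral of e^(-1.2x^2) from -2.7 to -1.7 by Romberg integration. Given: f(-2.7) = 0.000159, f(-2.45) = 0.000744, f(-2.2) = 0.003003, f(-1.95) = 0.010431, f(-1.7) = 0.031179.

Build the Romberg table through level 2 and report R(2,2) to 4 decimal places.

R(0,0) (trapezoid, 1 panel, h=1.0000): 0.015669
R(1,0) (trapezoid, 2 panels, h=0.5000): 0.009336
R(2,0) (trapezoid, 4 panels, h=0.2500): 0.007462
R(1,1) = 0.009336 + (0.009336 − 0.015669)/3 = 0.007225
R(2,1) = 0.007462 + (0.007462 − 0.009336)/3 = 0.006837
R(2,2) = 0.006837 + (0.006837 − 0.007225)/15 = 0.006811

0.0068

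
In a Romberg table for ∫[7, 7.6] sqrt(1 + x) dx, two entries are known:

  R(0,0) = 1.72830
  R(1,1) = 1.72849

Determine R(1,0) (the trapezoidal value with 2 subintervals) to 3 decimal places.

From R(1,1) = (4·R(1,0) − R(0,0))/3, solve for R(1,0):
4·R(1,0) = 3·1.72849 + 1.72830 = 6.91377
R(1,0) = 1.72844

1.728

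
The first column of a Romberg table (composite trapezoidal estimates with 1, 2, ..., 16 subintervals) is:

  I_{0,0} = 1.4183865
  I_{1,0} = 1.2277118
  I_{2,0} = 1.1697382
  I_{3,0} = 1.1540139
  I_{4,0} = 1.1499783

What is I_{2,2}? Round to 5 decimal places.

1.14950

Richardson extrapolation on the trapezoidal column (denominator 4−1=3):
I_{1,1} = 1.2277118 + (1.2277118 − 1.4183865)/3 = 1.1641536
I_{2,1} = 1.1697382 + (1.1697382 − 1.2277118)/3 = 1.1504137
I_{2,2} = (16·1.1504137 − 1.1641536) / 15 = 1.1494977
(Column j=1 coincides with Simpson's rule on the same nodes.)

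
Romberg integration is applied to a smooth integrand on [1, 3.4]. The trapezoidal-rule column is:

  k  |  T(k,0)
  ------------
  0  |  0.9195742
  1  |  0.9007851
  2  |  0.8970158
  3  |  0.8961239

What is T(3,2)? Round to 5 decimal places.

0.89583

T(2,1) = 0.8970158 + (0.8970158 − 0.9007851)/3 = 0.8957594
T(3,1) = 0.8961239 + (0.8961239 − 0.8970158)/3 = 0.8958266
T(3,2) = (16·0.8958266 − 0.8957594) / 15 = 0.8958311
(Column j=1 coincides with Simpson's rule on the same nodes.)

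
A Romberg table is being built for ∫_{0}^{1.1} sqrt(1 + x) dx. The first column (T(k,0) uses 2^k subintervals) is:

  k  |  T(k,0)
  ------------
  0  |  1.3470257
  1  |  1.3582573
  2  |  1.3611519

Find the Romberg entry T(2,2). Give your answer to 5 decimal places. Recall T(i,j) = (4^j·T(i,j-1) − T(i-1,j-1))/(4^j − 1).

1.36212

T(1,1) = 1.3582573 + (1.3582573 − 1.3470257)/3 = 1.3620012
T(2,1) = 1.3611519 + (1.3611519 − 1.3582573)/3 = 1.3621168
T(2,2) = 1.3621168 + (1.3621168 − 1.3620012)/15 = 1.3621245
(Column j=1 coincides with Simpson's rule on the same nodes.)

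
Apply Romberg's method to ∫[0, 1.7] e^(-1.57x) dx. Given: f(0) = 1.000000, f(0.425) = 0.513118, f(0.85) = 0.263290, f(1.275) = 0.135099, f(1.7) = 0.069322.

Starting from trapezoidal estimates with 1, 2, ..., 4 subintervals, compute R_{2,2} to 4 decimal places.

R_{0,0} (trapezoid, 1 panel, h=1.7000): 0.908924
R_{1,0} (trapezoid, 2 panels, h=0.8500): 0.678258
R_{2,0} (trapezoid, 4 panels, h=0.4250): 0.614621
R_{1,1} = 0.678258 + (0.678258 − 0.908924)/3 = 0.601369
R_{2,1} = 0.614621 + (0.614621 − 0.678258)/3 = 0.593409
R_{2,2} = 0.593409 + (0.593409 − 0.601369)/15 = 0.592878

0.5929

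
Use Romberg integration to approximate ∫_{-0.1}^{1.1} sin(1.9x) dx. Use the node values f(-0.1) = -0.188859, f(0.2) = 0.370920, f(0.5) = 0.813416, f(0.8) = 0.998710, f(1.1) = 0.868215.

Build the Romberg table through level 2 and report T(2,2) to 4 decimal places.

0.7779

T(0,0) (trapezoid, 1 panel, h=1.2000): 0.407614
T(1,0) (trapezoid, 2 panels, h=0.6000): 0.691856
T(2,0) (trapezoid, 4 panels, h=0.3000): 0.756817
T(1,1) = 0.691856 + (0.691856 − 0.407614)/3 = 0.786603
T(2,1) = 0.756817 + (0.756817 − 0.691856)/3 = 0.778471
T(2,2) = 0.778471 + (0.778471 − 0.786603)/15 = 0.777929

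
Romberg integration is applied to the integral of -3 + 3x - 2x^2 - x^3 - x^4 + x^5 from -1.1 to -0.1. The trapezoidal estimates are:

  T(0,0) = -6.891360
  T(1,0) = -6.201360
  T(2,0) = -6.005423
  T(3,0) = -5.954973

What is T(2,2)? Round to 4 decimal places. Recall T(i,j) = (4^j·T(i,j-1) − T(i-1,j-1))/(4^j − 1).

Richardson extrapolation on the trapezoidal column (denominator 4−1=3):
T(1,1) = -6.201360 + (-6.201360 − (-6.891360))/3 = -5.971360
T(2,1) = (4·(-6.005423) − (-6.201360)) / 3 = -5.940111
T(2,2) = (16·(-5.940111) − (-5.971360)) / 15 = -5.938028

-5.9380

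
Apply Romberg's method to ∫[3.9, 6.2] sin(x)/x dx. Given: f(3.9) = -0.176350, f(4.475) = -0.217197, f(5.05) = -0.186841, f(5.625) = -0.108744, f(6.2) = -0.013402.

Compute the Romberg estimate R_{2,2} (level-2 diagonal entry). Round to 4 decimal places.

R_{0,0} (trapezoid, 1 panel, h=2.3000): -0.218215
R_{1,0} (trapezoid, 2 panels, h=1.1500): -0.323975
R_{2,0} (trapezoid, 4 panels, h=0.5750): -0.349403
R_{1,1} = -0.323975 + (-0.323975 − (-0.218215))/3 = -0.359228
R_{2,1} = -0.349403 + (-0.349403 − (-0.323975))/3 = -0.357879
R_{2,2} = -0.357879 + (-0.357879 − (-0.359228))/15 = -0.357789

-0.3578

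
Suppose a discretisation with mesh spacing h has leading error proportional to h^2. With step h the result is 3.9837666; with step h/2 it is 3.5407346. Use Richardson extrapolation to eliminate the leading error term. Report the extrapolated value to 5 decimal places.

The leading error scales as h^2; refining by a factor of 2 reduces it by 2^2 = 4.
Extrapolated value = (4·A(h/2) − A(h)) / (4 − 1)
= (4·3.5407346 − 3.9837666) / 3
= 10.1791718 / 3 = 3.3930573

3.39306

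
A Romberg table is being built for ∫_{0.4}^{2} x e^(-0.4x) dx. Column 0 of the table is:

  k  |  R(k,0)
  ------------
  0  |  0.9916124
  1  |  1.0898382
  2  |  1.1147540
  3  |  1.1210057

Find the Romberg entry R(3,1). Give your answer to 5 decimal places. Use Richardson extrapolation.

1.12309

Richardson extrapolation on the trapezoidal column (denominator 4−1=3):
R(3,1) = 1.1210057 + (1.1210057 − 1.1147540)/3 = 1.1230896
(Column j=1 coincides with Simpson's rule on the same nodes.)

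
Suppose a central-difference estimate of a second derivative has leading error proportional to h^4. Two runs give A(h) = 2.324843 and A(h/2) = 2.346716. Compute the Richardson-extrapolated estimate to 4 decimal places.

2.3482

Extrapolated value = (16·A(h/2) − A(h)) / (16 − 1)
= (16·2.346716 − 2.324843) / 15
= 35.222613 / 15 = 2.348174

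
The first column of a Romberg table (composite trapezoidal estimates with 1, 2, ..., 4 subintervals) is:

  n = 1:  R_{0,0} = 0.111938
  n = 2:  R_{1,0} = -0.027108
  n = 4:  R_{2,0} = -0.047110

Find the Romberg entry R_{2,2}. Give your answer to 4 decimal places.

Richardson extrapolation on the trapezoidal column (denominator 4−1=3):
R_{1,1} = -0.027108 + (-0.027108 − 0.111938)/3 = -0.073457
R_{2,1} = (4·(-0.047110) − (-0.027108)) / 3 = -0.053777
R_{2,2} = (16·(-0.053777) − (-0.073457)) / 15 = -0.052465

-0.0525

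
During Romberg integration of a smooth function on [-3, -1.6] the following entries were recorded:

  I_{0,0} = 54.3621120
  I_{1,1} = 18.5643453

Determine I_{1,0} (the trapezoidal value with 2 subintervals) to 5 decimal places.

From I_{1,1} = (4·I_{1,0} − I_{0,0})/3, solve for I_{1,0}:
4·I_{1,0} = 3·18.5643453 + 54.3621120 = 110.0551479
I_{1,0} = 27.5137870

27.51379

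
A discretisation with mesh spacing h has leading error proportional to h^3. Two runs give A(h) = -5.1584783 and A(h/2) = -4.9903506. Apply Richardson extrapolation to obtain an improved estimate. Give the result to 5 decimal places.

-4.96633

The leading error scales as h^3; refining by a factor of 2 reduces it by 2^3 = 8.
Extrapolated value = (8·A(h/2) − A(h)) / (8 − 1)
= (8·(-4.9903506) − (-5.1584783)) / 7
= -34.7643265 / 7 = -4.9663324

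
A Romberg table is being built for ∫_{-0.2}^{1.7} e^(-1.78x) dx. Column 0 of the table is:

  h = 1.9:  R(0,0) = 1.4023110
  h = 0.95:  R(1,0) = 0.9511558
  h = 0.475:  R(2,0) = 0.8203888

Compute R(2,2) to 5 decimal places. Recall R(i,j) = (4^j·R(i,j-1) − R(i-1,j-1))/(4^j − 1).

0.77520

Richardson extrapolation on the trapezoidal column (denominator 4−1=3):
R(1,1) = 0.9511558 + (0.9511558 − 1.4023110)/3 = 0.8007707
R(2,1) = 0.8203888 + (0.8203888 − 0.9511558)/3 = 0.7767998
R(2,2) = 0.7767998 + (0.7767998 − 0.8007707)/15 = 0.7752017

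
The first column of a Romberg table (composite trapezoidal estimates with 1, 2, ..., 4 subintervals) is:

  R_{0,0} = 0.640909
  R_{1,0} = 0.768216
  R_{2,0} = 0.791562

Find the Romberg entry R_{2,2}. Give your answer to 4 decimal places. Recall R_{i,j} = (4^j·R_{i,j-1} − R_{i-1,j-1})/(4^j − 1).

0.7986

R_{1,1} = 0.768216 + (0.768216 − 0.640909)/3 = 0.810652
R_{2,1} = 0.791562 + (0.791562 − 0.768216)/3 = 0.799344
R_{2,2} = (16·0.799344 − 0.810652) / 15 = 0.798590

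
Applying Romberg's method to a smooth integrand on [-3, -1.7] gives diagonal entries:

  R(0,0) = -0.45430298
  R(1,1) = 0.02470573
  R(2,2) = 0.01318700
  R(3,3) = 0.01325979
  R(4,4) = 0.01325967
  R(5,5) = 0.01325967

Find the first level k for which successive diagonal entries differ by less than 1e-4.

|R(1,1) − R(0,0)| = 0.47900871 ≥ 1e-4
|R(2,2) − R(1,1)| = 0.01151873 ≥ 1e-4
|R(3,3) − R(2,2)| = 0.00007279 < 1e-4

k = 3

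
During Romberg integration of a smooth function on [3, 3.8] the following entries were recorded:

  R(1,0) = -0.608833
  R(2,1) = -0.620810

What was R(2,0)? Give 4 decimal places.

-0.6178

From R(2,1) = (4·R(2,0) − R(1,0))/3, solve for R(2,0):
4·R(2,0) = 3·(-0.620810) + (-0.608833) = -2.471263
R(2,0) = -0.617816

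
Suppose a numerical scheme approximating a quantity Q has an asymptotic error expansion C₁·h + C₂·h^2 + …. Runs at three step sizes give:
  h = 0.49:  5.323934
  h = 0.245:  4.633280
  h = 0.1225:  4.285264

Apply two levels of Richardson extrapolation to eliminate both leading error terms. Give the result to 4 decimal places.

First eliminate the h term (factor 2^1 = 2):
  B₁ = (2·4.633280 − 5.323934)/1 = 3.942626
  B₂ = (2·4.285264 − 4.633280)/1 = 3.937248
Then eliminate the h^2 term (factor 2^2 = 4):
  (4·3.937248 − 3.942626)/3 = 3.935455

3.9355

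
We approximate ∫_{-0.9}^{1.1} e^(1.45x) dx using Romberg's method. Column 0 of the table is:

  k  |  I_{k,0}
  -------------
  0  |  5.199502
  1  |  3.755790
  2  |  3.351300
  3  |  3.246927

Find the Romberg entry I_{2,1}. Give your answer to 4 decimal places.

Richardson extrapolation on the trapezoidal column (denominator 4−1=3):
I_{2,1} = 3.351300 + (3.351300 − 3.755790)/3 = 3.216470

3.2165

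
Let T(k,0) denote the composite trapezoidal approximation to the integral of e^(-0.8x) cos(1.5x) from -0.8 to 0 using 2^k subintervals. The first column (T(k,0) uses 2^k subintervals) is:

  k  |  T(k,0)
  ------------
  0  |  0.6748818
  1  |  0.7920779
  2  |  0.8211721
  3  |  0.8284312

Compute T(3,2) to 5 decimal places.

0.83085

Richardson extrapolation on the trapezoidal column (denominator 4−1=3):
T(2,1) = (4·0.8211721 − 0.7920779) / 3 = 0.8308702
T(3,1) = (4·0.8284312 − 0.8211721) / 3 = 0.8308509
T(3,2) = (16·0.8308509 − 0.8308702) / 15 = 0.8308496
(Column j=1 coincides with Simpson's rule on the same nodes.)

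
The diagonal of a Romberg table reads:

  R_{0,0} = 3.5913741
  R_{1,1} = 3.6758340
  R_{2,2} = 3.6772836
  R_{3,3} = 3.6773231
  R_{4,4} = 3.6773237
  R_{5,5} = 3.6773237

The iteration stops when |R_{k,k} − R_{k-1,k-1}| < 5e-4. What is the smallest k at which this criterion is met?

k = 3

|R_{1,1} − R_{0,0}| = 0.0844599 ≥ 5e-4
|R_{2,2} − R_{1,1}| = 0.0014496 ≥ 5e-4
|R_{3,3} − R_{2,2}| = 0.0000395 < 5e-4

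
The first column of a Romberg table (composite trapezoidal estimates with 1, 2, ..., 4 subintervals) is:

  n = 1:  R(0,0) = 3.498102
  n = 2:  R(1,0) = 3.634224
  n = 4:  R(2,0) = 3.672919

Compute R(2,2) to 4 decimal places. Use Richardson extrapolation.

R(1,1) = (4·3.634224 − 3.498102) / 3 = 3.679598
R(2,1) = 3.672919 + (3.672919 − 3.634224)/3 = 3.685817
R(2,2) = 3.685817 + (3.685817 − 3.679598)/15 = 3.686232

3.6862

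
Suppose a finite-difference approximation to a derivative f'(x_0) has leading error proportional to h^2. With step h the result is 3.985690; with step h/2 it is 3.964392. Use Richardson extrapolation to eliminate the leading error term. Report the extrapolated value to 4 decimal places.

3.9573

The leading error scales as h^2; refining by a factor of 2 reduces it by 2^2 = 4.
Extrapolated value = (4·A(h/2) − A(h)) / (4 − 1)
= (4·3.964392 − 3.985690) / 3
= 11.871878 / 3 = 3.957293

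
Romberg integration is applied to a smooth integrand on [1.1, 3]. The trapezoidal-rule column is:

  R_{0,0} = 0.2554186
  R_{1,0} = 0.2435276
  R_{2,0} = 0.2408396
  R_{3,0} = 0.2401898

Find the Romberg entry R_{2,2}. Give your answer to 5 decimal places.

Richardson extrapolation on the trapezoidal column (denominator 4−1=3):
R_{1,1} = 0.2435276 + (0.2435276 − 0.2554186)/3 = 0.2395639
R_{2,1} = 0.2408396 + (0.2408396 − 0.2435276)/3 = 0.2399436
R_{2,2} = 0.2399436 + (0.2399436 − 0.2395639)/15 = 0.2399689
(Column j=1 coincides with Simpson's rule on the same nodes.)

0.23997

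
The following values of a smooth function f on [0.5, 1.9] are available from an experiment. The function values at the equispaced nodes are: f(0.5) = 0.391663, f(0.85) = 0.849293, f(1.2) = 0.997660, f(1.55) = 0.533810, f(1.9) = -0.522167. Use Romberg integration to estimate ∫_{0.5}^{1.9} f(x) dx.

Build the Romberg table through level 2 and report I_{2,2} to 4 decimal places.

I_{0,0} (trapezoid, 1 panel, h=1.4000): -0.091353
I_{1,0} (trapezoid, 2 panels, h=0.7000): 0.652686
I_{2,0} (trapezoid, 4 panels, h=0.3500): 0.810429
I_{1,1} = 0.652686 + (0.652686 − (-0.091353))/3 = 0.900699
I_{2,1} = 0.810429 + (0.810429 − 0.652686)/3 = 0.863010
I_{2,2} = 0.863010 + (0.863010 − 0.900699)/15 = 0.860497

0.8605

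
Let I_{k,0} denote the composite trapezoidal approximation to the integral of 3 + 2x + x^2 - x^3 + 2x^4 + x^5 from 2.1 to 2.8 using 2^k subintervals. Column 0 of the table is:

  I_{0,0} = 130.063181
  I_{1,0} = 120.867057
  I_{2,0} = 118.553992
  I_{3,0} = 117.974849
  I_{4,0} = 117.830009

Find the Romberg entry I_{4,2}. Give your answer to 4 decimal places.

Richardson extrapolation on the trapezoidal column (denominator 4−1=3):
I_{3,1} = (4·117.974849 − 118.553992) / 3 = 117.781801
I_{4,1} = 117.830009 + (117.830009 − 117.974849)/3 = 117.781729
I_{4,2} = 117.781729 + (117.781729 − 117.781801)/15 = 117.781724

117.7817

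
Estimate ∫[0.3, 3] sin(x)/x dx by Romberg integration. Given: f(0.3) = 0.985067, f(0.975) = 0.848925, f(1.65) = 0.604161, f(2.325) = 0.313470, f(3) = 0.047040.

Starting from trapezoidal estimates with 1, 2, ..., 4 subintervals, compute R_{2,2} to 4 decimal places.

1.5501

R_{0,0} (trapezoid, 1 panel, h=2.7000): 1.393344
R_{1,0} (trapezoid, 2 panels, h=1.3500): 1.512290
R_{2,0} (trapezoid, 4 panels, h=0.6750): 1.540761
R_{1,1} = 1.512290 + (1.512290 − 1.393344)/3 = 1.551939
R_{2,1} = 1.540761 + (1.540761 − 1.512290)/3 = 1.550251
R_{2,2} = 1.550251 + (1.550251 − 1.551939)/15 = 1.550138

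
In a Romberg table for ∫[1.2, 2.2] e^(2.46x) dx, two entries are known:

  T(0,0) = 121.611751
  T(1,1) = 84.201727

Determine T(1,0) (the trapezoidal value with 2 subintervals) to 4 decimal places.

93.5542

From T(1,1) = (4·T(1,0) − T(0,0))/3, solve for T(1,0):
4·T(1,0) = 3·84.201727 + 121.611751 = 374.216932
T(1,0) = 93.554233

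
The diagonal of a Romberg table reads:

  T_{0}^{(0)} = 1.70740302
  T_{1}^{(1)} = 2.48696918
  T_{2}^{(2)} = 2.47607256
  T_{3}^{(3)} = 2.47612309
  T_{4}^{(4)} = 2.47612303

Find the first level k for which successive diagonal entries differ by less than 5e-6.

|T_{1}^{(1)} − T_{0}^{(0)}| = 0.77956616 ≥ 5e-6
|T_{2}^{(2)} − T_{1}^{(1)}| = 0.01089662 ≥ 5e-6
|T_{3}^{(3)} − T_{2}^{(2)}| = 0.00005053 ≥ 5e-6
|T_{4}^{(4)} − T_{3}^{(3)}| = 0.00000006 < 5e-6

k = 4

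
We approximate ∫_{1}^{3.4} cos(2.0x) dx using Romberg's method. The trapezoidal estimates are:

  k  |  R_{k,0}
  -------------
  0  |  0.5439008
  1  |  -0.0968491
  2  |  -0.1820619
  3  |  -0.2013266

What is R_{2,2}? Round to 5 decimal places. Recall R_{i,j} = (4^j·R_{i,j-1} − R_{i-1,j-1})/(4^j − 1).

-0.20380

Richardson extrapolation on the trapezoidal column (denominator 4−1=3):
R_{1,1} = -0.0968491 + (-0.0968491 − 0.5439008)/3 = -0.3104324
R_{2,1} = -0.1820619 + (-0.1820619 − (-0.0968491))/3 = -0.2104662
R_{2,2} = -0.2104662 + (-0.2104662 − (-0.3104324))/15 = -0.2038018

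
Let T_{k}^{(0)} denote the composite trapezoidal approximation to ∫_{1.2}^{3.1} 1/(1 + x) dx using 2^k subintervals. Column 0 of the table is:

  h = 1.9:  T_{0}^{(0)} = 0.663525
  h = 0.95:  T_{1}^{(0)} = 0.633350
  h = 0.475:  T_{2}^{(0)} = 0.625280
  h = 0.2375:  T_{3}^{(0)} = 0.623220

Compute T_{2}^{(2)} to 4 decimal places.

T_{1}^{(1)} = 0.633350 + (0.633350 − 0.663525)/3 = 0.623292
T_{2}^{(1)} = 0.625280 + (0.625280 − 0.633350)/3 = 0.622590
T_{2}^{(2)} = 0.622590 + (0.622590 − 0.623292)/15 = 0.622543

0.6225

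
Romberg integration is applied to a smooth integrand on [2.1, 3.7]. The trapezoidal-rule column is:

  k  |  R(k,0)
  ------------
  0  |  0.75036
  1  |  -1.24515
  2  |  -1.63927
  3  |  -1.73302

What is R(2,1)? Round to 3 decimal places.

-1.771

Richardson extrapolation on the trapezoidal column (denominator 4−1=3):
R(2,1) = -1.63927 + (-1.63927 − (-1.24515))/3 = -1.77064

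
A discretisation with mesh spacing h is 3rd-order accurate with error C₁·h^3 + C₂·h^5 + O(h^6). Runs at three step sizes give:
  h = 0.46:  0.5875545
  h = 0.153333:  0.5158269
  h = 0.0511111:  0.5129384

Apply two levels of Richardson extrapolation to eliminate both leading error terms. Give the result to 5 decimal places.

0.51283

First eliminate the h^3 term (factor 3^3 = 27):
  B₁ = (27·0.5158269 − 0.5875545)/26 = 0.5130681
  B₂ = (27·0.5129384 − 0.5158269)/26 = 0.5128273
Then eliminate the h^5 term (factor 3^5 = 243):
  (243·0.5128273 − 0.5130681)/242 = 0.5128263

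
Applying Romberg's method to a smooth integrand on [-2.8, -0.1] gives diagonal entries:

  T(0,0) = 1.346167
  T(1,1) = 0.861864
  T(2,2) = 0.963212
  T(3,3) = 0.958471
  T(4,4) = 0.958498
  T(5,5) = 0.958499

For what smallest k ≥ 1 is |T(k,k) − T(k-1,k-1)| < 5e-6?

|T(1,1) − T(0,0)| = 0.484303 ≥ 5e-6
|T(2,2) − T(1,1)| = 0.101348 ≥ 5e-6
|T(3,3) − T(2,2)| = 0.004741 ≥ 5e-6
|T(4,4) − T(3,3)| = 0.000027 ≥ 5e-6
|T(5,5) − T(4,4)| = 0.000001 < 5e-6

k = 5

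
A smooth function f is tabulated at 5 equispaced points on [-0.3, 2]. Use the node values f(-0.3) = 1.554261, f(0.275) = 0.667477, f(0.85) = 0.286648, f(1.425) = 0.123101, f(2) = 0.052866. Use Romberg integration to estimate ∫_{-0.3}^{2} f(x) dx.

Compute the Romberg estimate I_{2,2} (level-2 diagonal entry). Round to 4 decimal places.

1.0219

I_{0,0} (trapezoid, 1 panel, h=2.3000): 1.848196
I_{1,0} (trapezoid, 2 panels, h=1.1500): 1.253743
I_{2,0} (trapezoid, 4 panels, h=0.5750): 1.081454
I_{1,1} = 1.253743 + (1.253743 − 1.848196)/3 = 1.055592
I_{2,1} = 1.081454 + (1.081454 − 1.253743)/3 = 1.024024
I_{2,2} = 1.024024 + (1.024024 − 1.055592)/15 = 1.021919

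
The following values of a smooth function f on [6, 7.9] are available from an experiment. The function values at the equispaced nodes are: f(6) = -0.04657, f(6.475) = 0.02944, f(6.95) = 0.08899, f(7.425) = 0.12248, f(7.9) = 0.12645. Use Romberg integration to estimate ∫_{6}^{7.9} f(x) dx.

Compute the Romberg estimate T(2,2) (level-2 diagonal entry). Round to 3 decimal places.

0.137

T(0,0) (trapezoid, 1 panel, h=1.9000): 0.07589
T(1,0) (trapezoid, 2 panels, h=0.9500): 0.12248
T(2,0) (trapezoid, 4 panels, h=0.4750): 0.13340
T(1,1) = 0.12248 + (0.12248 − 0.07589)/3 = 0.13801
T(2,1) = 0.13340 + (0.13340 − 0.12248)/3 = 0.13704
T(2,2) = 0.13704 + (0.13704 − 0.13801)/15 = 0.13698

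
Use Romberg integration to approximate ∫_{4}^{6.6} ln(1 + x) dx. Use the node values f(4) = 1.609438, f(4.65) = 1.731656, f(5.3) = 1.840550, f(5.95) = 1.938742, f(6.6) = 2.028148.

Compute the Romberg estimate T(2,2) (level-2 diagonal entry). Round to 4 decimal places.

4.7667

T(0,0) (trapezoid, 1 panel, h=2.6000): 4.728862
T(1,0) (trapezoid, 2 panels, h=1.3000): 4.757146
T(2,0) (trapezoid, 4 panels, h=0.6500): 4.764332
T(1,1) = 4.757146 + (4.757146 − 4.728862)/3 = 4.766574
T(2,1) = 4.764332 + (4.764332 − 4.757146)/3 = 4.766727
T(2,2) = 4.766727 + (4.766727 − 4.766574)/15 = 4.766737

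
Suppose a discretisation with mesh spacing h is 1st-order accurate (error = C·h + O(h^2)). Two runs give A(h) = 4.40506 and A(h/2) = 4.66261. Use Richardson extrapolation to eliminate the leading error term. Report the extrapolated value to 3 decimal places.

The leading error scales as h; refining by a factor of 2 reduces it by 2^1 = 2.
Extrapolated value = (2·A(h/2) − A(h)) / (2 − 1)
= (2·4.66261 − 4.40506) / 1
= 4.92016 / 1 = 4.92016

4.920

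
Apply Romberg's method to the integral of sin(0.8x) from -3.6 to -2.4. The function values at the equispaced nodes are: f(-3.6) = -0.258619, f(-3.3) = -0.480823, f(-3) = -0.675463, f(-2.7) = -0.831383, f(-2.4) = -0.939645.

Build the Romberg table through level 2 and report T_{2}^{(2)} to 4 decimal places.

-0.7798

T_{0}^{(0)} (trapezoid, 1 panel, h=1.2000): -0.718958
T_{1}^{(0)} (trapezoid, 2 panels, h=0.6000): -0.764757
T_{2}^{(0)} (trapezoid, 4 panels, h=0.3000): -0.776040
T_{1}^{(1)} = -0.764757 + (-0.764757 − (-0.718958))/3 = -0.780023
T_{2}^{(1)} = -0.776040 + (-0.776040 − (-0.764757))/3 = -0.779801
T_{2}^{(2)} = -0.779801 + (-0.779801 − (-0.780023))/15 = -0.779786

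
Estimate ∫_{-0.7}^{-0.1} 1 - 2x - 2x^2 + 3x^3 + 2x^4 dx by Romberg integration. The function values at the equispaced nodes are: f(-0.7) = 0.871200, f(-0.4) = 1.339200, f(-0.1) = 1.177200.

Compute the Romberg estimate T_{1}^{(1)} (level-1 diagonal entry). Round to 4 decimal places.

T_{0}^{(0)} (trapezoid, 1 panel, h=0.6000): 0.614520
T_{1}^{(0)} (trapezoid, 2 panels, h=0.3000): 0.709020
T_{1}^{(1)} = 0.709020 + (0.709020 − 0.614520)/3 = 0.740520

0.7405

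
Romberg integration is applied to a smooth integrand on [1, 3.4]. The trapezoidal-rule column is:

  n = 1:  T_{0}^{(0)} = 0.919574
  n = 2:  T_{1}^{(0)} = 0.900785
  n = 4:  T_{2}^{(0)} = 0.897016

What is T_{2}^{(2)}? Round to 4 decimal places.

0.8958

Richardson extrapolation on the trapezoidal column (denominator 4−1=3):
T_{1}^{(1)} = (4·0.900785 − 0.919574) / 3 = 0.894522
T_{2}^{(1)} = 0.897016 + (0.897016 − 0.900785)/3 = 0.895760
T_{2}^{(2)} = (16·0.895760 − 0.894522) / 15 = 0.895843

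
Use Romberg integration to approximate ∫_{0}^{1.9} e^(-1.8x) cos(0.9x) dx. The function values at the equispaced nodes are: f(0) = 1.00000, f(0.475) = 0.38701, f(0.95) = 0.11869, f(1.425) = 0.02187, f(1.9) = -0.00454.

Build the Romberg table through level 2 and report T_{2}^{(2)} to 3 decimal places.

T_{0}^{(0)} (trapezoid, 1 panel, h=1.9000): 0.94569
T_{1}^{(0)} (trapezoid, 2 panels, h=0.9500): 0.58560
T_{2}^{(0)} (trapezoid, 4 panels, h=0.4750): 0.48702
T_{1}^{(1)} = 0.58560 + (0.58560 − 0.94569)/3 = 0.46557
T_{2}^{(1)} = 0.48702 + (0.48702 − 0.58560)/3 = 0.45416
T_{2}^{(2)} = 0.45416 + (0.45416 − 0.46557)/15 = 0.45340

0.453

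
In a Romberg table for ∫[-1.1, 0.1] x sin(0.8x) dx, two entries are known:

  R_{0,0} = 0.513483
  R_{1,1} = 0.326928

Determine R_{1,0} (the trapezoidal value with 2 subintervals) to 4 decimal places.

From R_{1,1} = (4·R_{1,0} − R_{0,0})/3, solve for R_{1,0}:
4·R_{1,0} = 3·0.326928 + 0.513483 = 1.494267
R_{1,0} = 0.373567

0.3736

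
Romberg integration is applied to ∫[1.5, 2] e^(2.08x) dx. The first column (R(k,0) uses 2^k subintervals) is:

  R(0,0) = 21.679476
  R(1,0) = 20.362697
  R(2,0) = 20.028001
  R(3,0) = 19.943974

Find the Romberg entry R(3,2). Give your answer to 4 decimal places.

R(2,1) = 20.028001 + (20.028001 − 20.362697)/3 = 19.916436
R(3,1) = 19.943974 + (19.943974 − 20.028001)/3 = 19.915965
R(3,2) = (16·19.915965 − 19.916436) / 15 = 19.915934
(Column j=1 coincides with Simpson's rule on the same nodes.)

19.9159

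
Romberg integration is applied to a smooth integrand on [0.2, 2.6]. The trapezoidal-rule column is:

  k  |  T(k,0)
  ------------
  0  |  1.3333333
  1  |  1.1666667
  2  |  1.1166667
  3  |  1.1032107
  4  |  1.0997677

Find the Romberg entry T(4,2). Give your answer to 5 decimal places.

Richardson extrapolation on the trapezoidal column (denominator 4−1=3):
T(3,1) = 1.1032107 + (1.1032107 − 1.1166667)/3 = 1.0987254
T(4,1) = 1.0997677 + (1.0997677 − 1.1032107)/3 = 1.0986200
T(4,2) = (16·1.0986200 − 1.0987254) / 15 = 1.0986130

1.09861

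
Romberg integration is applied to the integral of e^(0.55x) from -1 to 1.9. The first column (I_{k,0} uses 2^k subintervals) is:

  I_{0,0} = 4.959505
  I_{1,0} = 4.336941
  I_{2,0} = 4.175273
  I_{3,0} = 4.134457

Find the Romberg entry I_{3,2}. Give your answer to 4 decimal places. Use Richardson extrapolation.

I_{2,1} = 4.175273 + (4.175273 − 4.336941)/3 = 4.121384
I_{3,1} = (4·4.134457 − 4.175273) / 3 = 4.120852
I_{3,2} = 4.120852 + (4.120852 − 4.121384)/15 = 4.120817
(Column j=1 coincides with Simpson's rule on the same nodes.)

4.1208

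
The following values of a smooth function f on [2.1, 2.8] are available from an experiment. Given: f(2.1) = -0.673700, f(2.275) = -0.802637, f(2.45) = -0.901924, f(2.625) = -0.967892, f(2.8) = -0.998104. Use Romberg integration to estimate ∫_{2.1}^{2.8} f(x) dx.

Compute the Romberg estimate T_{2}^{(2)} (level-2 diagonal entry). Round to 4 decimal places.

-0.6159

T_{0}^{(0)} (trapezoid, 1 panel, h=0.7000): -0.585131
T_{1}^{(0)} (trapezoid, 2 panels, h=0.3500): -0.608239
T_{2}^{(0)} (trapezoid, 4 panels, h=0.1750): -0.613962
T_{1}^{(1)} = -0.608239 + (-0.608239 − (-0.585131))/3 = -0.615942
T_{2}^{(1)} = -0.613962 + (-0.613962 − (-0.608239))/3 = -0.615870
T_{2}^{(2)} = -0.615870 + (-0.615870 − (-0.615942))/15 = -0.615865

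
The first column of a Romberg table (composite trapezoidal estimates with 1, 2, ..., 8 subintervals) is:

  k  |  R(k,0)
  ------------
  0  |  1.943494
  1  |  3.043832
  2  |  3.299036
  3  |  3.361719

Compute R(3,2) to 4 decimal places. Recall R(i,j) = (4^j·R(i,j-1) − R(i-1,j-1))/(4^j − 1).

3.3825

R(2,1) = 3.299036 + (3.299036 − 3.043832)/3 = 3.384104
R(3,1) = (4·3.361719 − 3.299036) / 3 = 3.382613
R(3,2) = (16·3.382613 − 3.384104) / 15 = 3.382514
(Column j=1 coincides with Simpson's rule on the same nodes.)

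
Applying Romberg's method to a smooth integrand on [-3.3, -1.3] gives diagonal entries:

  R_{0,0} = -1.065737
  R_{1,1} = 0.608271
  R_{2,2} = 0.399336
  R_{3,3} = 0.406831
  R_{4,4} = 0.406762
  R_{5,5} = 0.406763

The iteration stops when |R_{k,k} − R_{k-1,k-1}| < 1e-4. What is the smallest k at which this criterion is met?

k = 4

|R_{1,1} − R_{0,0}| = 1.674008 ≥ 1e-4
|R_{2,2} − R_{1,1}| = 0.208935 ≥ 1e-4
|R_{3,3} − R_{2,2}| = 0.007495 ≥ 1e-4
|R_{4,4} − R_{3,3}| = 0.000069 < 1e-4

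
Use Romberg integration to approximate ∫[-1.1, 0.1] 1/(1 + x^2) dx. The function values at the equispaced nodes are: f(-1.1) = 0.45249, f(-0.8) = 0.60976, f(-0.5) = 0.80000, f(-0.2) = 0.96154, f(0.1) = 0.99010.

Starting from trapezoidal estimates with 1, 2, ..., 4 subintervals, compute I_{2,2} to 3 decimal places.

I_{0,0} (trapezoid, 1 panel, h=1.2000): 0.86555
I_{1,0} (trapezoid, 2 panels, h=0.6000): 0.91278
I_{2,0} (trapezoid, 4 panels, h=0.3000): 0.92778
I_{1,1} = 0.91278 + (0.91278 − 0.86555)/3 = 0.92852
I_{2,1} = 0.92778 + (0.92778 − 0.91278)/3 = 0.93278
I_{2,2} = 0.93278 + (0.93278 − 0.92852)/15 = 0.93306

0.933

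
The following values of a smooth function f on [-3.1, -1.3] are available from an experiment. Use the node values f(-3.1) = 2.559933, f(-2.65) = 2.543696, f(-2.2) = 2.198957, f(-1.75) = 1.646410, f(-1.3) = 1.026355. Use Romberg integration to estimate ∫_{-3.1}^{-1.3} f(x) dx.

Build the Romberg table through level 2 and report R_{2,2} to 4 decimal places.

3.7115

R_{0,0} (trapezoid, 1 panel, h=1.8000): 3.227659
R_{1,0} (trapezoid, 2 panels, h=0.9000): 3.592891
R_{2,0} (trapezoid, 4 panels, h=0.4500): 3.681993
R_{1,1} = 3.592891 + (3.592891 − 3.227659)/3 = 3.714635
R_{2,1} = 3.681993 + (3.681993 − 3.592891)/3 = 3.711694
R_{2,2} = 3.711694 + (3.711694 − 3.714635)/15 = 3.711498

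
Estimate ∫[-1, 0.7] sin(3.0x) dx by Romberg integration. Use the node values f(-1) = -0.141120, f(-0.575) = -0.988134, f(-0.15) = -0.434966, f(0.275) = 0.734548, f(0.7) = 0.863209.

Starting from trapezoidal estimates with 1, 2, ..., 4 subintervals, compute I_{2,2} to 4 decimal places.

-0.1564

I_{0,0} (trapezoid, 1 panel, h=1.7000): 0.613776
I_{1,0} (trapezoid, 2 panels, h=0.8500): -0.062833
I_{2,0} (trapezoid, 4 panels, h=0.4250): -0.139191
I_{1,1} = -0.062833 + (-0.062833 − 0.613776)/3 = -0.288369
I_{2,1} = -0.139191 + (-0.139191 − (-0.062833))/3 = -0.164644
I_{2,2} = -0.164644 + (-0.164644 − (-0.288369))/15 = -0.156396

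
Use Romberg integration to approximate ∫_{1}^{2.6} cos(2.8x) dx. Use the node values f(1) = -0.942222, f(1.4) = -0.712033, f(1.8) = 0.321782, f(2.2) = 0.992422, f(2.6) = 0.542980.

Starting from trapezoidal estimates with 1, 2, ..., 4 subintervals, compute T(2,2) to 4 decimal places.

0.1785

T(0,0) (trapezoid, 1 panel, h=1.6000): -0.319394
T(1,0) (trapezoid, 2 panels, h=0.8000): 0.097729
T(2,0) (trapezoid, 4 panels, h=0.4000): 0.161020
T(1,1) = 0.097729 + (0.097729 − (-0.319394))/3 = 0.236770
T(2,1) = 0.161020 + (0.161020 − 0.097729)/3 = 0.182117
T(2,2) = 0.182117 + (0.182117 − 0.236770)/15 = 0.178473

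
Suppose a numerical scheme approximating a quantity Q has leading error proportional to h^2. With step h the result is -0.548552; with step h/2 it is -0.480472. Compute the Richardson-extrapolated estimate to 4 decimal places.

-0.4578

Extrapolated value = (4·A(h/2) − A(h)) / (4 − 1)
= (4·(-0.480472) − (-0.548552)) / 3
= -1.373336 / 3 = -0.457779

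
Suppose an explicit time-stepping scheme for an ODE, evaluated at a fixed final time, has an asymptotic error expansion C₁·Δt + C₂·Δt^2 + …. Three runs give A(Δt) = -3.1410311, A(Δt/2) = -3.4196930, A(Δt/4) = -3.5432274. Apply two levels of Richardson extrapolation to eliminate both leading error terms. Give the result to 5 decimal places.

-3.65623

First eliminate the Δt term (factor 2^1 = 2):
  B₁ = (2·(-3.4196930) − (-3.1410311))/1 = -3.6983549
  B₂ = (2·(-3.5432274) − (-3.4196930))/1 = -3.6667618
Then eliminate the Δt^2 term (factor 2^2 = 4):
  (4·(-3.6667618) − (-3.6983549))/3 = -3.6562308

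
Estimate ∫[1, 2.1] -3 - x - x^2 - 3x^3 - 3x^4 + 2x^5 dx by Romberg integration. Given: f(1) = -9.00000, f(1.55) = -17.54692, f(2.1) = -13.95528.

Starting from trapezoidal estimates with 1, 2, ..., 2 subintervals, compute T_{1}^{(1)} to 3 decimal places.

-17.076

T_{0}^{(0)} (trapezoid, 1 panel, h=1.1000): -12.62540
T_{1}^{(0)} (trapezoid, 2 panels, h=0.5500): -15.96351
T_{1}^{(1)} = -15.96351 + (-15.96351 − (-12.62540))/3 = -17.07621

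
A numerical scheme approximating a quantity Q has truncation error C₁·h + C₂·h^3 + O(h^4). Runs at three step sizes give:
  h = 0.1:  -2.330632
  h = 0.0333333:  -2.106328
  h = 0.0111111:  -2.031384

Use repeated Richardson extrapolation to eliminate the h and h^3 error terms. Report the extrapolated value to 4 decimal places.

-1.9939

First eliminate the h term (factor 3^1 = 3):
  B₁ = (3·(-2.106328) − (-2.330632))/2 = -1.994176
  B₂ = (3·(-2.031384) − (-2.106328))/2 = -1.993912
Then eliminate the h^3 term (factor 3^3 = 27):
  (27·(-1.993912) − (-1.994176))/26 = -1.993902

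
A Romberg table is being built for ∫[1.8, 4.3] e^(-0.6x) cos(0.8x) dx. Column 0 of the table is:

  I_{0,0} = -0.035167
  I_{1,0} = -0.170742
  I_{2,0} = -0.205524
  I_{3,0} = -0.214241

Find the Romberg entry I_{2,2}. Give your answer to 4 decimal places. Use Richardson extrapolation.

-0.2172

Richardson extrapolation on the trapezoidal column (denominator 4−1=3):
I_{1,1} = -0.170742 + (-0.170742 − (-0.035167))/3 = -0.215934
I_{2,1} = (4·(-0.205524) − (-0.170742)) / 3 = -0.217118
I_{2,2} = (16·(-0.217118) − (-0.215934)) / 15 = -0.217197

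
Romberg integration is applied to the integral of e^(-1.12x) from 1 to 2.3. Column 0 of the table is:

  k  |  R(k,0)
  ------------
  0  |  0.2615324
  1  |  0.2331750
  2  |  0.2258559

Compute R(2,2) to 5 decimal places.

R(1,1) = (4·0.2331750 − 0.2615324) / 3 = 0.2237225
R(2,1) = (4·0.2258559 − 0.2331750) / 3 = 0.2234162
R(2,2) = (16·0.2234162 − 0.2237225) / 15 = 0.2233958
(Column j=1 coincides with Simpson's rule on the same nodes.)

0.22340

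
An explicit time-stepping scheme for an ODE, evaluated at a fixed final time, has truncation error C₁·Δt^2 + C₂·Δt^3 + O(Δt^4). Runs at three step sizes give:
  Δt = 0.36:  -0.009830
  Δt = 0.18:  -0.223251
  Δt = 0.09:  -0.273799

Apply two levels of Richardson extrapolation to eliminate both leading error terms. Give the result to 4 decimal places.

-0.2901

First eliminate the Δt^2 term (factor 2^2 = 4):
  B₁ = (4·(-0.223251) − (-0.009830))/3 = -0.294391
  B₂ = (4·(-0.273799) − (-0.223251))/3 = -0.290648
Then eliminate the Δt^3 term (factor 2^3 = 8):
  (8·(-0.290648) − (-0.294391))/7 = -0.290113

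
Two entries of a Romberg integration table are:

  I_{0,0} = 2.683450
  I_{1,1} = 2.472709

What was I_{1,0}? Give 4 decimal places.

From I_{1,1} = (4·I_{1,0} − I_{0,0})/3, solve for I_{1,0}:
4·I_{1,0} = 3·2.472709 + 2.683450 = 10.101577
I_{1,0} = 2.525394

2.5254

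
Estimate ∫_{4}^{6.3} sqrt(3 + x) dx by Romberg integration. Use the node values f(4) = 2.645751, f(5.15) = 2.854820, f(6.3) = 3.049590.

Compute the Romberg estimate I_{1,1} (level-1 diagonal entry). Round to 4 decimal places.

I_{0,0} (trapezoid, 1 panel, h=2.3000): 6.549642
I_{1,0} (trapezoid, 2 panels, h=1.1500): 6.557864
I_{1,1} = 6.557864 + (6.557864 − 6.549642)/3 = 6.560605

6.5606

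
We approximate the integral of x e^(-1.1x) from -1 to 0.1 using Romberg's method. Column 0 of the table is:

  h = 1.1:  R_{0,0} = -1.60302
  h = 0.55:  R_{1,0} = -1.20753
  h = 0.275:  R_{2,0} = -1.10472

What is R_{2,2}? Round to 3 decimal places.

-1.070

Richardson extrapolation on the trapezoidal column (denominator 4−1=3):
R_{1,1} = (4·(-1.20753) − (-1.60302)) / 3 = -1.07570
R_{2,1} = (4·(-1.10472) − (-1.20753)) / 3 = -1.07045
R_{2,2} = -1.07045 + (-1.07045 − (-1.07570))/15 = -1.07010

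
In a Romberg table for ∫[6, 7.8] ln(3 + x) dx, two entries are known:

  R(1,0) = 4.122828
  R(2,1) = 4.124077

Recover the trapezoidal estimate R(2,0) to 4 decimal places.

From R(2,1) = (4·R(2,0) − R(1,0))/3, solve for R(2,0):
4·R(2,0) = 3·4.124077 + 4.122828 = 16.495059
R(2,0) = 4.123765

4.1238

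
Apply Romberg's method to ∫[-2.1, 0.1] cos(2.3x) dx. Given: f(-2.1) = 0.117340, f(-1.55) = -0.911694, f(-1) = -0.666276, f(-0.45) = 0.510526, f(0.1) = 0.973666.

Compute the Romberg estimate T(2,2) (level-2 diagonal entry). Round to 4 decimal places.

-0.3226

T(0,0) (trapezoid, 1 panel, h=2.2000): 1.200107
T(1,0) (trapezoid, 2 panels, h=1.1000): -0.132850
T(2,0) (trapezoid, 4 panels, h=0.5500): -0.287068
T(1,1) = -0.132850 + (-0.132850 − 1.200107)/3 = -0.577169
T(2,1) = -0.287068 + (-0.287068 − (-0.132850))/3 = -0.338474
T(2,2) = -0.338474 + (-0.338474 − (-0.577169))/15 = -0.322561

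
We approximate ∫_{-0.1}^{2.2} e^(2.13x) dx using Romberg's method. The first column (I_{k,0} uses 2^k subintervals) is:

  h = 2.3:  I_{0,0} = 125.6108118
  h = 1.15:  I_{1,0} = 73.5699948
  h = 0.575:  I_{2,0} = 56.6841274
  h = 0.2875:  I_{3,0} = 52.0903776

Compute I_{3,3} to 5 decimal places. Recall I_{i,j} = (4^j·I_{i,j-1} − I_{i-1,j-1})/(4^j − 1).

50.52310

I_{1,1} = (4·73.5699948 − 125.6108118) / 3 = 56.2230558
I_{2,1} = 56.6841274 + (56.6841274 − 73.5699948)/3 = 51.0555049
I_{3,1} = 52.0903776 + (52.0903776 − 56.6841274)/3 = 50.5591277
I_{2,2} = (16·51.0555049 − 56.2230558) / 15 = 50.7110015
I_{3,2} = (16·50.5591277 − 51.0555049) / 15 = 50.5260359
I_{3,3} = (64·50.5260359 − 50.7110015) / 63 = 50.5230999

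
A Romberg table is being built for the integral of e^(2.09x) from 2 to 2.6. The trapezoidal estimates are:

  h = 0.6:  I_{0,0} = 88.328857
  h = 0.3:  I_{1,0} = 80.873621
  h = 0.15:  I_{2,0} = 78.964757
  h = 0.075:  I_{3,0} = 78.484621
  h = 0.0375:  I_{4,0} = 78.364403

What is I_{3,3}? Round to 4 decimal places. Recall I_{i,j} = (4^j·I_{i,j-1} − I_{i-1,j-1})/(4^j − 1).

78.3243

Richardson extrapolation on the trapezoidal column (denominator 4−1=3):
I_{1,1} = 80.873621 + (80.873621 − 88.328857)/3 = 78.388542
I_{2,1} = (4·78.964757 − 80.873621) / 3 = 78.328469
I_{3,1} = 78.484621 + (78.484621 − 78.964757)/3 = 78.324576
I_{2,2} = 78.328469 + (78.328469 − 78.388542)/15 = 78.324464
I_{3,2} = (16·78.324576 − 78.328469) / 15 = 78.324316
I_{3,3} = 78.324316 + (78.324316 − 78.324464)/63 = 78.324314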